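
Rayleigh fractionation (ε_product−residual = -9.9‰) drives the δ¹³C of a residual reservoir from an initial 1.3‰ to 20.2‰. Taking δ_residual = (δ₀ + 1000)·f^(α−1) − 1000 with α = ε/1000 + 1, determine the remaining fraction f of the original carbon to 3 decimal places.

α − 1 = ε/1000 = -0.0099
(δ_res + 1000)/(δ₀ + 1000) = (20.2 + 1000)/(1.3 + 1000) = 1020.2/1001.3 = 1.018875
f = 1.018875^(1/-0.0099) = exp(ln(1.018875)/-0.0099) = exp(0.01870/-0.0099)
f = exp(-1.8888) = 0.1512

0.151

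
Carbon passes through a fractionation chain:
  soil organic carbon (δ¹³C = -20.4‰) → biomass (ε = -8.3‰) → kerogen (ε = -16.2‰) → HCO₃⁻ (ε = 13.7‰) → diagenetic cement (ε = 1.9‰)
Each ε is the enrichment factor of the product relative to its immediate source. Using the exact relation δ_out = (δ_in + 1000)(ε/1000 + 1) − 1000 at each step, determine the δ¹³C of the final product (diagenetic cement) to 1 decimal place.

step 1: δ = (-20.40 + 1000)·(-8.3/1000 + 1) − 1000 = -28.53‰
step 2: δ = (-28.53 + 1000)·(-16.2/1000 + 1) − 1000 = -44.27‰
step 3: δ = (-44.27 + 1000)·(13.7/1000 + 1) − 1000 = -31.17‰
step 4: δ = (-31.17 + 1000)·(1.9/1000 + 1) − 1000 = -29.33‰

-29.3‰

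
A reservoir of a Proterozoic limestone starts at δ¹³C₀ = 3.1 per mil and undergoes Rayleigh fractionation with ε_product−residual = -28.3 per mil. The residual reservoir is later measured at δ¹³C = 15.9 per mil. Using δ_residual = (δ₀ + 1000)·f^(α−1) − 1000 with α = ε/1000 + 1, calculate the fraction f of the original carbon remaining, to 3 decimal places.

0.639

α − 1 = ε/1000 = -0.0283
(δ_res + 1000)/(δ₀ + 1000) = (15.9 + 1000)/(3.1 + 1000) = 1015.9/1003.1 = 1.012760
f = 1.012760^(1/-0.0283) = exp(ln(1.012760)/-0.0283) = exp(0.01268/-0.0283)
f = exp(-0.4480) = 0.6389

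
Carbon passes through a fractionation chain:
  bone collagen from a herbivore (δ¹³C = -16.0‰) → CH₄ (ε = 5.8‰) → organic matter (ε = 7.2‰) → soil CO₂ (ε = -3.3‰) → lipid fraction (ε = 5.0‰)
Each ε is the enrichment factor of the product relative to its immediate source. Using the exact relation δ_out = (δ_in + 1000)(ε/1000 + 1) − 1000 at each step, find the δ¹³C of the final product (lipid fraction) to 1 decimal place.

step 1: δ = (-16.00 + 1000)·(5.8/1000 + 1) − 1000 = -10.29‰
step 2: δ = (-10.29 + 1000)·(7.2/1000 + 1) − 1000 = -3.17‰
step 3: δ = (-3.17 + 1000)·(-3.3/1000 + 1) − 1000 = -6.46‰
step 4: δ = (-6.46 + 1000)·(5.0/1000 + 1) − 1000 = -1.49‰

-1.5‰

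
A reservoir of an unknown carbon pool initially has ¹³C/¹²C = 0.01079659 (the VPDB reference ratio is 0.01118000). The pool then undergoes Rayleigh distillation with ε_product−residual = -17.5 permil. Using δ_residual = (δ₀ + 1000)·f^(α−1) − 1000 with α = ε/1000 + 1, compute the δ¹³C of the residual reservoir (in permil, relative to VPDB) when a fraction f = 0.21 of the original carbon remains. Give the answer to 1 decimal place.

δ₀ = (0.01079659/0.01118000 − 1)×1000 = (0.965706 − 1)×1000 = -34.294 permil
α − 1 = ε/1000 = -0.0175
f^(α−1) = 0.21^(-0.0175) = 1.027688
δ_res = (-34.294 + 1000) × 1.027688 − 1000 = 992.444 − 1000 = -7.56 permil

-7.6 permil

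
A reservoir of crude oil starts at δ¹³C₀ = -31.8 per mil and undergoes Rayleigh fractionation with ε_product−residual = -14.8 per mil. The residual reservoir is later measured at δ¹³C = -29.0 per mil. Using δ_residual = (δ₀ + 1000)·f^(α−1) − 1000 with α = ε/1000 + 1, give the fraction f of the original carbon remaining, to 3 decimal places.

0.823

α − 1 = ε/1000 = -0.0148
(δ_res + 1000)/(δ₀ + 1000) = (-29.0 + 1000)/(-31.8 + 1000) = 971.0/968.2 = 1.002892
f = 1.002892^(1/-0.0148) = exp(ln(1.002892)/-0.0148) = exp(0.00289/-0.0148)
f = exp(-0.1951) = 0.8227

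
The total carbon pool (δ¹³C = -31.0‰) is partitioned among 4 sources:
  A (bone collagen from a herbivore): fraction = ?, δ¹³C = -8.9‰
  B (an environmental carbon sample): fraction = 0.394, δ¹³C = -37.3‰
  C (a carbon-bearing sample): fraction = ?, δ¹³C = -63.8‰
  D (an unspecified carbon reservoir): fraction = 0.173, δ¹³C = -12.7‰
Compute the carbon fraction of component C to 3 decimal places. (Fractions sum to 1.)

Let f_C and f_A be the unknown fractions; fractions sum to 1 so f_C + f_A = 0.433.
Mass balance: Σ fᵢ·δᵢ = δ_bulk ⇒ f_C·(-63.8) + f_A·(-8.9) = -31.0 − (-16.893) = -14.107
Substitute f_A = 0.433 − f_C:
f_C·(-63.8 − -8.9) = -14.107 − 0.433×(-8.9) = -10.253
f_C = -10.253 / -54.9 = 0.1868

0.187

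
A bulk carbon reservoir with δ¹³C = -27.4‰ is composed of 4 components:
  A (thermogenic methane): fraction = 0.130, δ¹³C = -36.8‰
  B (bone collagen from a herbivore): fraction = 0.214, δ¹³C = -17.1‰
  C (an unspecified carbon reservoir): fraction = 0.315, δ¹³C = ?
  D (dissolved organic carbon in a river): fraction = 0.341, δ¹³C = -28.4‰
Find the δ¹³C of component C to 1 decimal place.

Isotope mass balance: δ_bulk = Σ fᵢ·δᵢ.
-27.4 = 0.130×(-36.8) + 0.214×(-17.1) + 0.315×δ_C + 0.341×(-28.4)
0.315·δ_C = -27.4 − (-18.128) = -9.272
δ_C = -9.272 / 0.315 = -29.44‰

-29.4‰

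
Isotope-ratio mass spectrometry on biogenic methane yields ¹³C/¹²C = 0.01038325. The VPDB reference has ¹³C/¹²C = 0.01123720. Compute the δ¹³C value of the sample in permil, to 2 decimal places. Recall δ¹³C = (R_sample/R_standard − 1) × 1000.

δ¹³C = (R_sample / R_standard − 1) × 1000
R_sample / R_standard = 0.01038325 / 0.01123720 = 0.924007
δ¹³C = (0.924007 − 1) × 1000 = -75.993 permil

-75.99 permil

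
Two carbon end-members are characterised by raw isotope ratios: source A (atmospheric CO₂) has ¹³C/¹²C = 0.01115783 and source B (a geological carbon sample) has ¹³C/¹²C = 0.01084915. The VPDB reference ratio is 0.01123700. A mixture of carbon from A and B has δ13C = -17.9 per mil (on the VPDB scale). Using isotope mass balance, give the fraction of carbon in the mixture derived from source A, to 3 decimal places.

δ_A = (0.01115783/0.01123700 − 1)×1000 = (0.992955 − 1)×1000 = -7.045 per mil
δ_B = (0.01084915/0.01123700 − 1)×1000 = (0.965485 − 1)×1000 = -34.515 per mil
f_A = (δ_mix − δ_B)/(δ_A − δ_B) = (-17.9 − (-34.515))/(-7.045 − (-34.515))
f_A = 16.615 / 27.470 = 0.6049

0.605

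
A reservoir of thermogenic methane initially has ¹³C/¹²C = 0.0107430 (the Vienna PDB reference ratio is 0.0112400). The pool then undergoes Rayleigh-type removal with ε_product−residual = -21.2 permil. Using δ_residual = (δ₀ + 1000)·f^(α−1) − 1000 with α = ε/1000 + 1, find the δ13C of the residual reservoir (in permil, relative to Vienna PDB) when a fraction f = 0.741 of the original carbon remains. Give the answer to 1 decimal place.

-38.1 permil

δ₀ = (0.0107430/0.0112400 − 1)×1000 = (0.955783 − 1)×1000 = -44.217 permil
α − 1 = ε/1000 = -0.0212
f^(α−1) = 0.741^(-0.0212) = 1.006375
δ_res = (-44.217 + 1000) × 1.006375 − 1000 = 961.876 − 1000 = -38.12 permil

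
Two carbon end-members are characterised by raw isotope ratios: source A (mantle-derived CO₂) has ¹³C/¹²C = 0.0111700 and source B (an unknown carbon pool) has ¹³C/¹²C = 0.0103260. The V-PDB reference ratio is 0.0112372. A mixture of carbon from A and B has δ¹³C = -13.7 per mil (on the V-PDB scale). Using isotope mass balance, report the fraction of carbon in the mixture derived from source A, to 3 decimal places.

δ_A = (0.0111700/0.0112372 − 1)×1000 = (0.994020 − 1)×1000 = -5.980 per mil
δ_B = (0.0103260/0.0112372 − 1)×1000 = (0.918912 − 1)×1000 = -81.088 per mil
f_A = (δ_mix − δ_B)/(δ_A − δ_B) = (-13.7 − (-81.088))/(-5.980 − (-81.088))
f_A = 67.388 / 75.108 = 0.8972

0.897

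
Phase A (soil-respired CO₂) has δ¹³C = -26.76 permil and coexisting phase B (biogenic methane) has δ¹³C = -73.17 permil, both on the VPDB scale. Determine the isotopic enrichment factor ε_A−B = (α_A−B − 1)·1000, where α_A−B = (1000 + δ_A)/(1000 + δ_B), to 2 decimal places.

α_A−B = (1000 + -26.76) / (1000 + -73.17) = 973.24 / 926.83 = 1.050074
ε_A−B = (1.050074 − 1) × 1000 = 50.074 permil
(The approximation ε ≈ δ_A − δ_B would give 46.41 permil.)

50.07 permil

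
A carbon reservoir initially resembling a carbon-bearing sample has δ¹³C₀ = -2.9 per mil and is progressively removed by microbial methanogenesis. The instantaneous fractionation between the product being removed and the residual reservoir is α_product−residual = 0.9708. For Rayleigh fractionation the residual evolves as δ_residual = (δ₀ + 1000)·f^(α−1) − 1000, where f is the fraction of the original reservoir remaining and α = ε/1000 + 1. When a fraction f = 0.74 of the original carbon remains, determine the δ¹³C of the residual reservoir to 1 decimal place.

5.9 per mil

Rayleigh residual: δ_res = (δ₀ + 1000)·f^(α−1) − 1000
α − 1 = -0.02920
f^(α−1) = 0.74^(-0.02920) = 1.008831
δ_res = (-2.9 + 1000) × 1.008831 − 1000 = 1005.905 − 1000 = 5.91 per mil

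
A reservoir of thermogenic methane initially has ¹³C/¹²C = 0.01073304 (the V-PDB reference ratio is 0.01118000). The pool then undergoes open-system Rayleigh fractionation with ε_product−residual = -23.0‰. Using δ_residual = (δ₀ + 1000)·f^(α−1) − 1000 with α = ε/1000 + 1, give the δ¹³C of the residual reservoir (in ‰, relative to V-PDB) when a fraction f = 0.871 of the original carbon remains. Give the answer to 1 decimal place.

-36.9‰

δ₀ = (0.01073304/0.01118000 − 1)×1000 = (0.960021 − 1)×1000 = -39.979‰
α − 1 = ε/1000 = -0.0230
f^(α−1) = 0.871^(-0.0230) = 1.003182
δ_res = (-39.979 + 1000) × 1.003182 − 1000 = 963.076 − 1000 = -36.92‰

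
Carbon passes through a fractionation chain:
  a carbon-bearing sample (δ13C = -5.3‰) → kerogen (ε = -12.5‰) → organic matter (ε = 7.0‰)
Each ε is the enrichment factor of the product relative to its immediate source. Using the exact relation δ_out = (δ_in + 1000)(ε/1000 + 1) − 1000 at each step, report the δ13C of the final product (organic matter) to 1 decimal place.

-10.9‰

step 1: δ = (-5.30 + 1000)·(-12.5/1000 + 1) − 1000 = -17.73‰
step 2: δ = (-17.73 + 1000)·(7.0/1000 + 1) − 1000 = -10.86‰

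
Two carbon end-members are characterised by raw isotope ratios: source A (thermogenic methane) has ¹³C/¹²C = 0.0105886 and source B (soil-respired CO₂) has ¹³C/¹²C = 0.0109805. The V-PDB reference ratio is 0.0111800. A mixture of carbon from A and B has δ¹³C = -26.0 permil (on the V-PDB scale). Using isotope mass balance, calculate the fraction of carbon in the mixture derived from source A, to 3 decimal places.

0.233

δ_A = (0.0105886/0.0111800 − 1)×1000 = (0.947102 − 1)×1000 = -52.898 permil
δ_B = (0.0109805/0.0111800 − 1)×1000 = (0.982156 − 1)×1000 = -17.844 permil
f_A = (δ_mix − δ_B)/(δ_A − δ_B) = (-26.0 − (-17.844))/(-52.898 − (-17.844))
f_A = -8.156 / -35.054 = 0.2327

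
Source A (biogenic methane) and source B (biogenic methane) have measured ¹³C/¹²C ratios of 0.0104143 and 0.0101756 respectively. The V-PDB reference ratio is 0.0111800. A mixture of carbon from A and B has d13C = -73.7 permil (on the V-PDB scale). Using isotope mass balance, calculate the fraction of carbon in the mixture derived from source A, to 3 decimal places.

0.756

δ_A = (0.0104143/0.0111800 − 1)×1000 = (0.931512 − 1)×1000 = -68.488 permil
δ_B = (0.0101756/0.0111800 − 1)×1000 = (0.910161 − 1)×1000 = -89.839 permil
f_A = (δ_mix − δ_B)/(δ_A − δ_B) = (-73.7 − (-89.839))/(-68.488 − (-89.839))
f_A = 16.139 / 21.351 = 0.7559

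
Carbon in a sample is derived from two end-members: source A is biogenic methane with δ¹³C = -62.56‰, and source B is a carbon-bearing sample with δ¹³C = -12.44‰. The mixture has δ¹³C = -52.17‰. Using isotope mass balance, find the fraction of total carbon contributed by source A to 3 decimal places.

δ_mix = f_A·δ_A + (1 − f_A)·δ_B  ⇒  f_A = (δ_mix − δ_B)/(δ_A − δ_B)
f_A = (-52.17 − (-12.44)) / (-62.56 − (-12.44))
f_A = -39.73 / -50.12 = 0.7927

0.793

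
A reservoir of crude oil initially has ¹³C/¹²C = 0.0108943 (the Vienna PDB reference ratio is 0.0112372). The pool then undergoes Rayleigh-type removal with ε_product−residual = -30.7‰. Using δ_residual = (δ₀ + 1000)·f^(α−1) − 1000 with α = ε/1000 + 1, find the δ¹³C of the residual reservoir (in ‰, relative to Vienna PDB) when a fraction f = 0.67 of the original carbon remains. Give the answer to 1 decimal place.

δ₀ = (0.0108943/0.0112372 − 1)×1000 = (0.969485 − 1)×1000 = -30.515‰
α − 1 = ε/1000 = -0.0307
f^(α−1) = 0.67^(-0.0307) = 1.012371
δ_res = (-30.515 + 1000) × 1.012371 − 1000 = 981.478 − 1000 = -18.52‰

-18.5‰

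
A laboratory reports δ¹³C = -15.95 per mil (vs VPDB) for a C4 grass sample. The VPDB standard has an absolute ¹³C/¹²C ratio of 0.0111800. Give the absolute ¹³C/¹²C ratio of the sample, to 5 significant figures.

R_sample = R_standard × (δ¹³C/1000 + 1)
R_sample = 0.0111800 × (-15.95/1000 + 1) = 0.0111800 × 0.984050
R_sample = 0.0110017

0.011002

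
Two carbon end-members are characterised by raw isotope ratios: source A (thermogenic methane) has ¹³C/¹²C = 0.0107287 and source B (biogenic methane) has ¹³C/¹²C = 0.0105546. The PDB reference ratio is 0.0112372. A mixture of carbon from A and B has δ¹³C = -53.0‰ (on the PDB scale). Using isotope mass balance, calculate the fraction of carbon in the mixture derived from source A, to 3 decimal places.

0.500

δ_A = (0.0107287/0.0112372 − 1)×1000 = (0.954749 − 1)×1000 = -45.251‰
δ_B = (0.0105546/0.0112372 − 1)×1000 = (0.939255 − 1)×1000 = -60.745‰
f_A = (δ_mix − δ_B)/(δ_A − δ_B) = (-53.0 − (-60.745))/(-45.251 − (-60.745))
f_A = 7.745 / 15.493 = 0.4999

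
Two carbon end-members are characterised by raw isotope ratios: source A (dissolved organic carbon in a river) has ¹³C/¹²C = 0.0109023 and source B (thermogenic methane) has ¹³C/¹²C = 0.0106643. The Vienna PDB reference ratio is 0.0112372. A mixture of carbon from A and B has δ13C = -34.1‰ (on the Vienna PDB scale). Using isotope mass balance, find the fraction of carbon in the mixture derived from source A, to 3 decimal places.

δ_A = (0.0109023/0.0112372 − 1)×1000 = (0.970197 − 1)×1000 = -29.803‰
δ_B = (0.0106643/0.0112372 − 1)×1000 = (0.949018 − 1)×1000 = -50.982‰
f_A = (δ_mix − δ_B)/(δ_A − δ_B) = (-34.1 − (-50.982))/(-29.803 − (-50.982))
f_A = 16.882 / 21.180 = 0.7971

0.797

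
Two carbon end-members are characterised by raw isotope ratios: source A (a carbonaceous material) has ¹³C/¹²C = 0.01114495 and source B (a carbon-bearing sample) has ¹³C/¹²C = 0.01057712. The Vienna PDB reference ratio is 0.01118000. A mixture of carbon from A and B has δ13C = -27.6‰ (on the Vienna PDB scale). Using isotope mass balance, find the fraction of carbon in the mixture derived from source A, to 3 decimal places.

0.518

δ_A = (0.01114495/0.01118000 − 1)×1000 = (0.996865 − 1)×1000 = -3.135‰
δ_B = (0.01057712/0.01118000 − 1)×1000 = (0.946075 − 1)×1000 = -53.925‰
f_A = (δ_mix − δ_B)/(δ_A − δ_B) = (-27.6 − (-53.925))/(-3.135 − (-53.925))
f_A = 26.325 / 50.790 = 0.5183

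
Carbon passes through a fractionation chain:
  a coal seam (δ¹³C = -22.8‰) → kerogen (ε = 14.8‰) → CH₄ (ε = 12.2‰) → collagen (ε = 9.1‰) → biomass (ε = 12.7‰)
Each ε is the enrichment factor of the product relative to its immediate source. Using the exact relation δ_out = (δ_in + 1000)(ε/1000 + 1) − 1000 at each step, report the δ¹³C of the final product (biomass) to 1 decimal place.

25.8‰

step 1: δ = (-22.80 + 1000)·(14.8/1000 + 1) − 1000 = -8.34‰
step 2: δ = (-8.34 + 1000)·(12.2/1000 + 1) − 1000 = 3.76‰
step 3: δ = (3.76 + 1000)·(9.1/1000 + 1) − 1000 = 12.90‰
step 4: δ = (12.90 + 1000)·(12.7/1000 + 1) − 1000 = 25.76‰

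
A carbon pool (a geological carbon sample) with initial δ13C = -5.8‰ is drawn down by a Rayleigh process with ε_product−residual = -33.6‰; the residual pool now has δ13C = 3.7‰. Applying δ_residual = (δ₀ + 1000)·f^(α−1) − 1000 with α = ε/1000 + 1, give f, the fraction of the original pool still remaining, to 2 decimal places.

0.75

α − 1 = ε/1000 = -0.0336
(δ_res + 1000)/(δ₀ + 1000) = (3.7 + 1000)/(-5.8 + 1000) = 1003.7/994.2 = 1.009555
f = 1.009555^(1/-0.0336) = exp(ln(1.009555)/-0.0336) = exp(0.00951/-0.0336)
f = exp(-0.2830) = 0.7535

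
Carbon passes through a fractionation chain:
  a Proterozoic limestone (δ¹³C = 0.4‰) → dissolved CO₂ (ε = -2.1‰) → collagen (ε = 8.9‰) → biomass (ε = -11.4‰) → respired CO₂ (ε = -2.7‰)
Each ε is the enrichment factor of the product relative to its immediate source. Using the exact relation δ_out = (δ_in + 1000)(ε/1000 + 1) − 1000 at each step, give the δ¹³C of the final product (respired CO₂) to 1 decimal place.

step 1: δ = (0.40 + 1000)·(-2.1/1000 + 1) − 1000 = -1.70‰
step 2: δ = (-1.70 + 1000)·(8.9/1000 + 1) − 1000 = 7.18‰
step 3: δ = (7.18 + 1000)·(-11.4/1000 + 1) − 1000 = -4.30‰
step 4: δ = (-4.30 + 1000)·(-2.7/1000 + 1) − 1000 = -6.99‰

-7.0‰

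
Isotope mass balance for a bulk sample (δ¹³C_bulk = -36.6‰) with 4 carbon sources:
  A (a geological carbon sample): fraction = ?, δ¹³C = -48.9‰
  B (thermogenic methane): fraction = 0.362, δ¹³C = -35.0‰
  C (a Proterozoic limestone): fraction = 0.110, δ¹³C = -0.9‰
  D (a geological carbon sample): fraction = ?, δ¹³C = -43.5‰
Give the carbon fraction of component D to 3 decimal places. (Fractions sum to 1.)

Let f_D and f_A be the unknown fractions; fractions sum to 1 so f_D + f_A = 0.528.
Mass balance: Σ fᵢ·δᵢ = δ_bulk ⇒ f_D·(-43.5) + f_A·(-48.9) = -36.6 − (-12.769) = -23.831
Substitute f_A = 0.528 − f_D:
f_D·(-43.5 − -48.9) = -23.831 − 0.528×(-48.9) = 1.988
f_D = 1.988 / 5.4 = 0.3682

0.368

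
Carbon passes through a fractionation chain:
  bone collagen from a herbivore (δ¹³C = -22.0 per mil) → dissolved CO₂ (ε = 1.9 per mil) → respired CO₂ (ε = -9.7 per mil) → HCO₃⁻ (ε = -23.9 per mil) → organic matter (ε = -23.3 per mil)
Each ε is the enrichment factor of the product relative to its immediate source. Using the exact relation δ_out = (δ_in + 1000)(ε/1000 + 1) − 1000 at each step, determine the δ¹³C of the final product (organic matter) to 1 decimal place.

-74.9 per mil

step 1: δ = (-22.00 + 1000)·(1.9/1000 + 1) − 1000 = -20.14 per mil
step 2: δ = (-20.14 + 1000)·(-9.7/1000 + 1) − 1000 = -29.65 per mil
step 3: δ = (-29.65 + 1000)·(-23.9/1000 + 1) − 1000 = -52.84 per mil
step 4: δ = (-52.84 + 1000)·(-23.3/1000 + 1) − 1000 = -74.91 per mil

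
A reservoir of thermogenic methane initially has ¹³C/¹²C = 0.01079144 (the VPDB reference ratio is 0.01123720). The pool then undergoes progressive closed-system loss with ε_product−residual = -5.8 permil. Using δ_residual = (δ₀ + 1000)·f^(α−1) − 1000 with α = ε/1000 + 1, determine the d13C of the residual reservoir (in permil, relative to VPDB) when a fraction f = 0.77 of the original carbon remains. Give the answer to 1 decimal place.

-38.2 permil

δ₀ = (0.01079144/0.01123720 − 1)×1000 = (0.960332 − 1)×1000 = -39.668 permil
α − 1 = ε/1000 = -0.0058
f^(α−1) = 0.77^(-0.0058) = 1.001517
δ_res = (-39.668 + 1000) × 1.001517 − 1000 = 961.789 − 1000 = -38.21 permil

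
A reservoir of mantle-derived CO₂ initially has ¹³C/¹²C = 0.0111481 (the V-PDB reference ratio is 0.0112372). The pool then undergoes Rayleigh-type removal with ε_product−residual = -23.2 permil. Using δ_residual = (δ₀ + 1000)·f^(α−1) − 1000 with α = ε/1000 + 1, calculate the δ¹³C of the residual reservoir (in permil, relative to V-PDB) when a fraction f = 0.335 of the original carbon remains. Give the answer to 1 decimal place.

17.6 permil

δ₀ = (0.0111481/0.0112372 − 1)×1000 = (0.992071 − 1)×1000 = -7.929 permil
α − 1 = ε/1000 = -0.0232
f^(α−1) = 0.335^(-0.0232) = 1.025697
δ_res = (-7.929 + 1000) × 1.025697 − 1000 = 1017.564 − 1000 = 17.56 permil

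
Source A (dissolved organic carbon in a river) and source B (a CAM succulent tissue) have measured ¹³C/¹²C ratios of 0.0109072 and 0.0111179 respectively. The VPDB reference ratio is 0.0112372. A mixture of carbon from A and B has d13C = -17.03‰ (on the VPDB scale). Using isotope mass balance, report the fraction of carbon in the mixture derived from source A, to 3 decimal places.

0.342

δ_A = (0.0109072/0.0112372 − 1)×1000 = (0.970633 − 1)×1000 = -29.367‰
δ_B = (0.0111179/0.0112372 − 1)×1000 = (0.989383 − 1)×1000 = -10.617‰
f_A = (δ_mix − δ_B)/(δ_A − δ_B) = (-17.03 − (-10.617))/(-29.367 − (-10.617))
f_A = -6.413 / -18.750 = 0.3420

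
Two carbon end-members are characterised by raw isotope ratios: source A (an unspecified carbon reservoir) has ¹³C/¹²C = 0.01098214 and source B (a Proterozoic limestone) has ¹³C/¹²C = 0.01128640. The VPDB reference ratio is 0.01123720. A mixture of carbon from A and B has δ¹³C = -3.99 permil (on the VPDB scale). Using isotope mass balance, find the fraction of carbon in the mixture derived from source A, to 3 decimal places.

0.309

δ_A = (0.01098214/0.01123720 − 1)×1000 = (0.977302 − 1)×1000 = -22.698 permil
δ_B = (0.01128640/0.01123720 − 1)×1000 = (1.004378 − 1)×1000 = 4.378 permil
f_A = (δ_mix − δ_B)/(δ_A − δ_B) = (-3.99 − (4.378))/(-22.698 − (4.378))
f_A = -8.368 / -27.076 = 0.3091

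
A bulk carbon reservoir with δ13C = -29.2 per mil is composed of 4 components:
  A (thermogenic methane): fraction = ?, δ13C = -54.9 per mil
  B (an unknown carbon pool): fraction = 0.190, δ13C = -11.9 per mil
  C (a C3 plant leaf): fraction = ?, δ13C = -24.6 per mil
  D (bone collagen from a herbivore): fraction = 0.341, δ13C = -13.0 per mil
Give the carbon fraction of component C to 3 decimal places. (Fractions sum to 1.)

Let f_C and f_A be the unknown fractions; fractions sum to 1 so f_C + f_A = 0.469.
Mass balance: Σ fᵢ·δᵢ = δ_bulk ⇒ f_C·(-24.6) + f_A·(-54.9) = -29.2 − (-6.694) = -22.506
Substitute f_A = 0.469 − f_C:
f_C·(-24.6 − -54.9) = -22.506 − 0.469×(-54.9) = 3.242
f_C = 3.242 / 30.3 = 0.1070

0.107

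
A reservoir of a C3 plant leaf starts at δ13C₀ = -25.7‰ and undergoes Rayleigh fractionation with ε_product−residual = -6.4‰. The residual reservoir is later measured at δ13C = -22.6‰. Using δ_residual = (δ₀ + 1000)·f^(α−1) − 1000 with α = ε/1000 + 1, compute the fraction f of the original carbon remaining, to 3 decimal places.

α − 1 = ε/1000 = -0.0064
(δ_res + 1000)/(δ₀ + 1000) = (-22.6 + 1000)/(-25.7 + 1000) = 977.4/974.3 = 1.003182
f = 1.003182^(1/-0.0064) = exp(ln(1.003182)/-0.0064) = exp(0.00318/-0.0064)
f = exp(-0.4964) = 0.6087

0.609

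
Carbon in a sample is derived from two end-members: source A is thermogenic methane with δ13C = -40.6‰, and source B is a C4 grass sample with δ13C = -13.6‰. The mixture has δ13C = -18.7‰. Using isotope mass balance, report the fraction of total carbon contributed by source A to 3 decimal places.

δ_mix = f_A·δ_A + (1 − f_A)·δ_B  ⇒  f_A = (δ_mix − δ_B)/(δ_A − δ_B)
f_A = (-18.7 − (-13.6)) / (-40.6 − (-13.6))
f_A = -5.1 / -27.0 = 0.1889

0.189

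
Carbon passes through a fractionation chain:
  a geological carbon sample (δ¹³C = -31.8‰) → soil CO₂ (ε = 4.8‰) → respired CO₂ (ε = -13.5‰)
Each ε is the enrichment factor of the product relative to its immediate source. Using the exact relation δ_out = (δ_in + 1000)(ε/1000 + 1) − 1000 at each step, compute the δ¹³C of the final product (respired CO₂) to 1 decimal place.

step 1: δ = (-31.80 + 1000)·(4.8/1000 + 1) − 1000 = -27.15‰
step 2: δ = (-27.15 + 1000)·(-13.5/1000 + 1) − 1000 = -40.29‰

-40.3‰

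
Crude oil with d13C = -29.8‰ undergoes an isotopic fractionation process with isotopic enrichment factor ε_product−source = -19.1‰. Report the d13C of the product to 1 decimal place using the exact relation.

-48.3‰

Exactly, δ_product = (δ_source + 1000)·(ε/1000 + 1) − 1000.
δ_product = (-29.8 + 1000) × (-19.1/1000 + 1) − 1000
δ_product = -48.33‰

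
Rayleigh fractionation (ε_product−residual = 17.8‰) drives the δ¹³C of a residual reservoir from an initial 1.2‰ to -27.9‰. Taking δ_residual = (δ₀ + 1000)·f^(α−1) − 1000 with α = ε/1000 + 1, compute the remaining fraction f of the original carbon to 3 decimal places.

α − 1 = ε/1000 = 0.0178
(δ_res + 1000)/(δ₀ + 1000) = (-27.9 + 1000)/(1.2 + 1000) = 972.1/1001.2 = 0.970935
f = 0.970935^(1/0.0178) = exp(ln(0.970935)/0.0178) = exp(-0.02950/0.0178)
f = exp(-1.6571) = 0.1907

0.191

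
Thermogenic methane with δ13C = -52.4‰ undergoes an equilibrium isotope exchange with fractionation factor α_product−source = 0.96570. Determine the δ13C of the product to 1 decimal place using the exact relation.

-84.9‰

δ_product = (δ_source + 1000)·α − 1000
δ_product = (-52.4 + 1000) × 0.96570 − 1000
δ_product = 915.097 − 1000 = -84.90‰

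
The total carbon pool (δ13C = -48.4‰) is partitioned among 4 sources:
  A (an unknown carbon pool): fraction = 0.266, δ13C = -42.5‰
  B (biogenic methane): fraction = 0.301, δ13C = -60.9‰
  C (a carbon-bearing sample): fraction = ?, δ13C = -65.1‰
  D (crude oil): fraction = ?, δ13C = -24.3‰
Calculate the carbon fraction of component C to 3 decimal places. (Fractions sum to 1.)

0.202

Let f_C and f_D be the unknown fractions; fractions sum to 1 so f_C + f_D = 0.433.
Mass balance: Σ fᵢ·δᵢ = δ_bulk ⇒ f_C·(-65.1) + f_D·(-24.3) = -48.4 − (-29.636) = -18.764
Substitute f_D = 0.433 − f_C:
f_C·(-65.1 − -24.3) = -18.764 − 0.433×(-24.3) = -8.242
f_C = -8.242 / -40.8 = 0.2020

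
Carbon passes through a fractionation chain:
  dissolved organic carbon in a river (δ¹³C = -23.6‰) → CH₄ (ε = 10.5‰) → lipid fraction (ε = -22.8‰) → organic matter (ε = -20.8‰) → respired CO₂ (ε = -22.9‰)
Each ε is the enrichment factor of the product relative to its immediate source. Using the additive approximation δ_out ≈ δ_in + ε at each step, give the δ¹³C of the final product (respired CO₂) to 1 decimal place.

-79.6‰

step 1: δ ≈ -23.6 + (10.5) = -13.1‰
step 2: δ ≈ -13.1 + (-22.8) = -35.9‰
step 3: δ ≈ -35.9 + (-20.8) = -56.7‰
step 4: δ ≈ -56.7 + (-22.9) = -79.6‰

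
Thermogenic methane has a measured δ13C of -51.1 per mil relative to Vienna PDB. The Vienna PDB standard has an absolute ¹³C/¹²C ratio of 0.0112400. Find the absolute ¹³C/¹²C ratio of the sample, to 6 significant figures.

R_sample = R_standard × (δ13C/1000 + 1)
R_sample = 0.0112400 × (-51.1/1000 + 1) = 0.0112400 × 0.948900
R_sample = 0.0106656

0.0106656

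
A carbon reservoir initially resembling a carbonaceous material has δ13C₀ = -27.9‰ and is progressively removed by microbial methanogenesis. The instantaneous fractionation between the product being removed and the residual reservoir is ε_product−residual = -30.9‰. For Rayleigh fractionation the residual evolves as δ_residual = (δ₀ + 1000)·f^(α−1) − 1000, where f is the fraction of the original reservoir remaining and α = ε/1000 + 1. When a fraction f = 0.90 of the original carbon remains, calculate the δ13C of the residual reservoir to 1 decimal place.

-24.7‰

Rayleigh residual: δ_res = (δ₀ + 1000)·f^(α−1) − 1000
α = ε/1000 + 1 = 0.96910, so α − 1 = -0.03090
f^(α−1) = 0.90^(-0.03090) = 1.003261
δ_res = (-27.9 + 1000) × 1.003261 − 1000 = 975.270 − 1000 = -24.73‰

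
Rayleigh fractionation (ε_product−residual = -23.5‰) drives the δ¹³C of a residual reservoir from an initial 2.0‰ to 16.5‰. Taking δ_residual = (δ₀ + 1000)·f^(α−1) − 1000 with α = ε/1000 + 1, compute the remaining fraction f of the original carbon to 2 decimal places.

0.54

α − 1 = ε/1000 = -0.0235
(δ_res + 1000)/(δ₀ + 1000) = (16.5 + 1000)/(2.0 + 1000) = 1016.5/1002.0 = 1.014471
f = 1.014471^(1/-0.0235) = exp(ln(1.014471)/-0.0235) = exp(0.01437/-0.0235)
f = exp(-0.6114) = 0.5426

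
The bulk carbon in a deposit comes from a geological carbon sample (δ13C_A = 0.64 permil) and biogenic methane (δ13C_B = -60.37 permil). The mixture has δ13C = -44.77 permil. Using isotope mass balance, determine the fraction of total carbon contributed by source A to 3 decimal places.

0.256

δ_mix = f_A·δ_A + (1 − f_A)·δ_B  ⇒  f_A = (δ_mix − δ_B)/(δ_A − δ_B)
f_A = (-44.77 − (-60.37)) / (0.64 − (-60.37))
f_A = 15.60 / 61.01 = 0.2557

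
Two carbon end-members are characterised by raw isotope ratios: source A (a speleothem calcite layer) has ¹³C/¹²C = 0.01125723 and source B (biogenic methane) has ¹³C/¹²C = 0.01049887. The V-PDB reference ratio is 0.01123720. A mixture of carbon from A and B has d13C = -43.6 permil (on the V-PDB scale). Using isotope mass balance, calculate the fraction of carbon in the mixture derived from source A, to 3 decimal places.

0.328

δ_A = (0.01125723/0.01123720 − 1)×1000 = (1.001782 − 1)×1000 = 1.782 permil
δ_B = (0.01049887/0.01123720 − 1)×1000 = (0.934296 − 1)×1000 = -65.704 permil
f_A = (δ_mix − δ_B)/(δ_A − δ_B) = (-43.6 − (-65.704))/(1.782 − (-65.704))
f_A = 22.104 / 67.487 = 0.3275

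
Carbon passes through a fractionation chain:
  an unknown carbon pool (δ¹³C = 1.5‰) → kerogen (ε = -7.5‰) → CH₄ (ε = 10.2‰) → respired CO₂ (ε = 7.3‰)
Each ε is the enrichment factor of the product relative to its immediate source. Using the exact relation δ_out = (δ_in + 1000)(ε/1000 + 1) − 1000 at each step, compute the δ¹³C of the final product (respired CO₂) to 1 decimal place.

step 1: δ = (1.50 + 1000)·(-7.5/1000 + 1) − 1000 = -6.01‰
step 2: δ = (-6.01 + 1000)·(10.2/1000 + 1) − 1000 = 4.13‰
step 3: δ = (4.13 + 1000)·(7.3/1000 + 1) − 1000 = 11.46‰

11.5‰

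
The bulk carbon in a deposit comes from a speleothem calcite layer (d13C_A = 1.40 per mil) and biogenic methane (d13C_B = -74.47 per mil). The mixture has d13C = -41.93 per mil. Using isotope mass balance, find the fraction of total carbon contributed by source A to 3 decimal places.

0.429

δ_mix = f_A·δ_A + (1 − f_A)·δ_B  ⇒  f_A = (δ_mix − δ_B)/(δ_A − δ_B)
f_A = (-41.93 − (-74.47)) / (1.40 − (-74.47))
f_A = 32.54 / 75.87 = 0.4289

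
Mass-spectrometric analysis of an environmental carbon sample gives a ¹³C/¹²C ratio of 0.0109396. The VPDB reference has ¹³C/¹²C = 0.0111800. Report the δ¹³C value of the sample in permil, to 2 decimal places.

-21.50 permil

δ¹³C = (R_sample / R_standard − 1) × 1000
R_sample / R_standard = 0.0109396 / 0.0111800 = 0.978497
δ¹³C = (0.978497 − 1) × 1000 = -21.503 permil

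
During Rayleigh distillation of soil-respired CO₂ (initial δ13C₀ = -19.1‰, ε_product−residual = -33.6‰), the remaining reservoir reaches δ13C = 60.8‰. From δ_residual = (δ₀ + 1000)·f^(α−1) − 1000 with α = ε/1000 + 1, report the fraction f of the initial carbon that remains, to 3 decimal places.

0.097

α − 1 = ε/1000 = -0.0336
(δ_res + 1000)/(δ₀ + 1000) = (60.8 + 1000)/(-19.1 + 1000) = 1060.8/980.9 = 1.081456
f = 1.081456^(1/-0.0336) = exp(ln(1.081456)/-0.0336) = exp(0.07831/-0.0336)
f = exp(-2.3306) = 0.0972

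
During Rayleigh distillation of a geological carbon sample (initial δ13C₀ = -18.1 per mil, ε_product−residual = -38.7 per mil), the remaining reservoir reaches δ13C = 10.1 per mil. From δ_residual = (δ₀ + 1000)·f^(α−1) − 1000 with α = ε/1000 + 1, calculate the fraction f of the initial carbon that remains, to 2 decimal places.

α − 1 = ε/1000 = -0.0387
(δ_res + 1000)/(δ₀ + 1000) = (10.1 + 1000)/(-18.1 + 1000) = 1010.1/981.9 = 1.028720
f = 1.028720^(1/-0.0387) = exp(ln(1.028720)/-0.0387) = exp(0.02832/-0.0387)
f = exp(-0.7317) = 0.4811

0.48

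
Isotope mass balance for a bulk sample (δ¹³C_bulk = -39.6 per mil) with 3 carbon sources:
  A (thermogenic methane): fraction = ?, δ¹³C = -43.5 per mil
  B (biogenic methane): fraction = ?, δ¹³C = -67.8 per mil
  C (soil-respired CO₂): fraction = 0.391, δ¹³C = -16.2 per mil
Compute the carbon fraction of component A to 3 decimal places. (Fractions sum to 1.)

0.330

Let f_A and f_B be the unknown fractions; fractions sum to 1 so f_A + f_B = 0.609.
Mass balance: Σ fᵢ·δᵢ = δ_bulk ⇒ f_A·(-43.5) + f_B·(-67.8) = -39.6 − (-6.334) = -33.266
Substitute f_B = 0.609 − f_A:
f_A·(-43.5 − -67.8) = -33.266 − 0.609×(-67.8) = 8.024
f_A = 8.024 / 24.3 = 0.3302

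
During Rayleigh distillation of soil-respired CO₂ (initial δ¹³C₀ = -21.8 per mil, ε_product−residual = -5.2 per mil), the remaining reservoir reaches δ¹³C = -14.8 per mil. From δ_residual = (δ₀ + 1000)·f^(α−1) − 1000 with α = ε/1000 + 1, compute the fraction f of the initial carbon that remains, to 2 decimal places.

0.25

α − 1 = ε/1000 = -0.0052
(δ_res + 1000)/(δ₀ + 1000) = (-14.8 + 1000)/(-21.8 + 1000) = 985.2/978.2 = 1.007156
f = 1.007156^(1/-0.0052) = exp(ln(1.007156)/-0.0052) = exp(0.00713/-0.0052)
f = exp(-1.3713) = 0.2538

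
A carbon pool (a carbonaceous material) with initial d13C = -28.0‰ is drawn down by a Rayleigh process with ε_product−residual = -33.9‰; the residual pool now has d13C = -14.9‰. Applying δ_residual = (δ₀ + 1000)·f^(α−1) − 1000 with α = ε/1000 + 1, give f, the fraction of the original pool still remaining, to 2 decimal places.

α − 1 = ε/1000 = -0.0339
(δ_res + 1000)/(δ₀ + 1000) = (-14.9 + 1000)/(-28.0 + 1000) = 985.1/972.0 = 1.013477
f = 1.013477^(1/-0.0339) = exp(ln(1.013477)/-0.0339) = exp(0.01339/-0.0339)
f = exp(-0.3949) = 0.6737

0.67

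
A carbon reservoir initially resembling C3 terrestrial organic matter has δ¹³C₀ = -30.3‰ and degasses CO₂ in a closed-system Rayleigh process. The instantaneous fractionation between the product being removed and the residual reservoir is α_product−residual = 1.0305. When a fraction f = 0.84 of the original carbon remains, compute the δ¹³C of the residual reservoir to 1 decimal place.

-35.4‰

Rayleigh residual: δ_res = (δ₀ + 1000)·f^(α−1) − 1000
α − 1 = 0.03050
f^(α−1) = 0.84^(0.03050) = 0.994696
δ_res = (-30.3 + 1000) × 0.994696 − 1000 = 964.557 − 1000 = -35.44‰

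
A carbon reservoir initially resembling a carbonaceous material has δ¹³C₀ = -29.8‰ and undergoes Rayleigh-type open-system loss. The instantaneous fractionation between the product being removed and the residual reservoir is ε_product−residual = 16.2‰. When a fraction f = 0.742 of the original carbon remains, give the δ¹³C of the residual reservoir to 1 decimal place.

Rayleigh residual: δ_res = (δ₀ + 1000)·f^(α−1) − 1000
α = ε/1000 + 1 = 1.01620, so α − 1 = 0.01620
f^(α−1) = 0.742^(0.01620) = 0.995177
δ_res = (-29.8 + 1000) × 0.995177 − 1000 = 965.521 − 1000 = -34.48‰

-34.5‰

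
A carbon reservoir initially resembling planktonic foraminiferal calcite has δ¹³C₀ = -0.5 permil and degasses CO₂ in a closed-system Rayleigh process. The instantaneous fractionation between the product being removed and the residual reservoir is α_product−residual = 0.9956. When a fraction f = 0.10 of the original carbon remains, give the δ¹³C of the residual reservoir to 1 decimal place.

9.7 permil

Rayleigh residual: δ_res = (δ₀ + 1000)·f^(α−1) − 1000
α − 1 = -0.00440
f^(α−1) = 0.10^(-0.00440) = 1.010183
δ_res = (-0.5 + 1000) × 1.010183 − 1000 = 1009.678 − 1000 = 9.68 permil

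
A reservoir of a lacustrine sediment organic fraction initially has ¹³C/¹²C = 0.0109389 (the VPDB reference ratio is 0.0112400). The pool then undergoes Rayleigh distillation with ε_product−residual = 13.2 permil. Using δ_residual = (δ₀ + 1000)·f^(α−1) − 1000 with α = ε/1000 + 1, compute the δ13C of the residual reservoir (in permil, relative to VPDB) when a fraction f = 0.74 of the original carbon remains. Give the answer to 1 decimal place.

-30.6 permil

δ₀ = (0.0109389/0.0112400 − 1)×1000 = (0.973212 − 1)×1000 = -26.788 permil
α − 1 = ε/1000 = 0.0132
f^(α−1) = 0.74^(0.0132) = 0.996033
δ_res = (-26.788 + 1000) × 0.996033 − 1000 = 969.351 − 1000 = -30.65 permil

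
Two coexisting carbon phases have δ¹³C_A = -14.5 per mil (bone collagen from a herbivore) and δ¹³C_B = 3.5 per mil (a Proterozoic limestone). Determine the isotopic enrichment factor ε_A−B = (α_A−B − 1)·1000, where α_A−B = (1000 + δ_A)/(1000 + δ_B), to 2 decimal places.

α_A−B = (1000 + -14.5) / (1000 + 3.5) = 985.5 / 1003.5 = 0.982063
ε_A−B = (0.982063 − 1) × 1000 = -17.937 per mil
(The approximation ε ≈ δ_A − δ_B would give -18.0 per mil.)

-17.94 per mil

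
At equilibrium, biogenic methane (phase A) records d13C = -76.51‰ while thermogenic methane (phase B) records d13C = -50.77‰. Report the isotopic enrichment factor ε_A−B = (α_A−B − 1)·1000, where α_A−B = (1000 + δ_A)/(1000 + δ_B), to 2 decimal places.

-27.12‰

α_A−B = (1000 + -76.51) / (1000 + -50.77) = 923.49 / 949.23 = 0.972883
ε_A−B = (0.972883 − 1) × 1000 = -27.117‰
(The approximation ε ≈ δ_A − δ_B would give -25.74‰.)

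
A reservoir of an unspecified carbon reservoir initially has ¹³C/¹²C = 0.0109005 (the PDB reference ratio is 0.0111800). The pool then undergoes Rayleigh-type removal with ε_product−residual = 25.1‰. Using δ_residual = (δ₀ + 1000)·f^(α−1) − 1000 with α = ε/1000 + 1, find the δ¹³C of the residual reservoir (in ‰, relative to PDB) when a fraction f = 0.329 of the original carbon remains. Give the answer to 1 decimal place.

δ₀ = (0.0109005/0.0111800 − 1)×1000 = (0.975000 − 1)×1000 = -25.000‰
α − 1 = ε/1000 = 0.0251
f^(α−1) = 0.329^(0.0251) = 0.972482
δ_res = (-25.000 + 1000) × 0.972482 − 1000 = 948.170 − 1000 = -51.83‰

-51.8‰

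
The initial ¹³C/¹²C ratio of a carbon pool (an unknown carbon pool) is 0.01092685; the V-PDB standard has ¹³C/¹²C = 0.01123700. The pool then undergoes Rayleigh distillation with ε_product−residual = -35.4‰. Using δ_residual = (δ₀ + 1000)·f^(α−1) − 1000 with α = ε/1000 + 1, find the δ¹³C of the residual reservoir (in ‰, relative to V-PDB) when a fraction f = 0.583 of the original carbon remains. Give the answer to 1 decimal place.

δ₀ = (0.01092685/0.01123700 − 1)×1000 = (0.972399 − 1)×1000 = -27.601‰
α − 1 = ε/1000 = -0.0354
f^(α−1) = 0.583^(-0.0354) = 1.019284
δ_res = (-27.601 + 1000) × 1.019284 − 1000 = 991.151 − 1000 = -8.85‰

-8.8‰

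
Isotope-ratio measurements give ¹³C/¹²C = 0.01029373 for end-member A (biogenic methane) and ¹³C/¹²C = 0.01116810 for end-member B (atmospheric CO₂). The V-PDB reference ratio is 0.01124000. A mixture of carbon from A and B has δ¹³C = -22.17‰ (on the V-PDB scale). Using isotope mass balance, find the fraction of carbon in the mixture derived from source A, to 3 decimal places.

δ_A = (0.01029373/0.01124000 − 1)×1000 = (0.915812 − 1)×1000 = -84.188‰
δ_B = (0.01116810/0.01124000 − 1)×1000 = (0.993603 − 1)×1000 = -6.397‰
f_A = (δ_mix − δ_B)/(δ_A − δ_B) = (-22.17 − (-6.397))/(-84.188 − (-6.397))
f_A = -15.773 / -77.791 = 0.2028

0.203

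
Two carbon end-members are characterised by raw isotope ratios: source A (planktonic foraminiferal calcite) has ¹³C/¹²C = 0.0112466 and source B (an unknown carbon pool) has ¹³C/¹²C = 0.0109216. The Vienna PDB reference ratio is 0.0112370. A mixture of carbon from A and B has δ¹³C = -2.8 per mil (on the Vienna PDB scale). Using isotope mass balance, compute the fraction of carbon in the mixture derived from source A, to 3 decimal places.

δ_A = (0.0112466/0.0112370 − 1)×1000 = (1.000854 − 1)×1000 = 0.854 per mil
δ_B = (0.0109216/0.0112370 − 1)×1000 = (0.971932 − 1)×1000 = -28.068 per mil
f_A = (δ_mix − δ_B)/(δ_A − δ_B) = (-2.8 − (-28.068))/(0.854 − (-28.068))
f_A = 25.268 / 28.922 = 0.8737

0.874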